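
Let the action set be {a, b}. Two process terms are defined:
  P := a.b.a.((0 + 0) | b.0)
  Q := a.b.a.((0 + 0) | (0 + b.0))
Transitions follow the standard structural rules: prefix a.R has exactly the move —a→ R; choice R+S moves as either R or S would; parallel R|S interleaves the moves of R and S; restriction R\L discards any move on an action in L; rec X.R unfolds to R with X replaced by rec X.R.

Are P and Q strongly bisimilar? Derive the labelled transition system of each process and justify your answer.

P ~ Q

Reachable graph of P (5 states):
  s0 = a.b.a.((0 + 0) | b.0) ⊢ =a=> s1
  s1 = b.a.((0 + 0) | b.0) ⊢ =b=> s2
  s2 = a.((0 + 0) | b.0) ⊢ =a=> s3
  s3 = (0 + 0) | b.0 ⊢ =b=> s4
  s4 = (0 + 0) | 0 ⊢ deadlocked
Reachable graph of Q (5 states):
  t0 = a.b.a.((0 + 0) | (0 + b.0)) ⊢ =a=> t1
  t1 = b.a.((0 + 0) | (0 + b.0)) ⊢ =b=> t2
  t2 = a.((0 + 0) | (0 + b.0)) ⊢ =a=> t3
  t3 = (0 + 0) | (0 + b.0) ⊢ =b=> t4
  t4 = (0 + 0) | 0 ⊢ deadlocked
Partition-refinement fixed point:
  B0 = {s0, t0}
  B1 = {s1, t1}
  B2 = {s2, t2}
  B3 = {s3, t3}
  B4 = {s4, t4}
s0 ∈ B0, t0 ∈ B0 → same block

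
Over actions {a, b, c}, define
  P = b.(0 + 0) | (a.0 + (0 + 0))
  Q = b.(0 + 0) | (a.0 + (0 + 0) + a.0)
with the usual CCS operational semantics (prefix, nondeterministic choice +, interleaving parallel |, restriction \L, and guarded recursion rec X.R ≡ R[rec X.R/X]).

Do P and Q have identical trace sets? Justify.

traces(P) = traces(Q)

Reachable graph of P (4 states):
  m0 = b.(0 + 0) | (a.0 + (0 + 0)) :: --a--▸ m1, --b--▸ m2
  m1 = b.(0 + 0) | 0 :: --b--▸ m3
  m2 = (0 + 0) | (a.0 + (0 + 0)) :: --a--▸ m3
  m3 = (0 + 0) | 0 :: stopped
Reachable graph of Q (4 states):
  n0 = b.(0 + 0) | (a.0 + (0 + 0) + a.0) :: --a--▸ n1, --b--▸ n2
  n1 = b.(0 + 0) | 0 :: --b--▸ n3
  n2 = (0 + 0) | (a.0 + (0 + 0) + a.0) :: --a--▸ n3
  n3 = (0 + 0) | 0 :: stopped
Bisimilarity quotient blocks:
  B0 = {m0, n0}
  B1 = {m2, n2}
  B2 = {m3, n3}
  B3 = {m1, n1}
m0 ∈ B0, n0 ∈ B0 → same block
Bisimilar ⇒ trace-equivalent.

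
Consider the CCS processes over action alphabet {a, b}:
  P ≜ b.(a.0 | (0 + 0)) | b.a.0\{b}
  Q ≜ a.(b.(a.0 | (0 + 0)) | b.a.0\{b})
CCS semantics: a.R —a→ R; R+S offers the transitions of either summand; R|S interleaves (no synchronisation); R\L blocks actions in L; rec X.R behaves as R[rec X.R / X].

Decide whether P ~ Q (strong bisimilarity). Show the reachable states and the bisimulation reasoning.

Reachable graph of P (9 states):
  m0 = b.(a.0 | (0 + 0)) | b.a.0\{b} :: ··b··> m1, ··b··> m2
  m1 = a.0 | (0 + 0) | b.a.0\{b} :: ··a··> m3, ··b··> m4
  m2 = b.(a.0 | (0 + 0)) | a.0\{b} :: ··a··> m5, ··b··> m4
  m3 = 0 | (0 + 0) | b.a.0\{b} :: ··b··> m6
  m4 = a.0 | (0 + 0) | a.0\{b} :: ··a··> m6, ··a··> m7
  m5 = b.(a.0 | (0 + 0)) | 0\{b} :: ··b··> m7
  m6 = 0 | (0 + 0) | a.0\{b} :: ··a··> m8
  m7 = a.0 | (0 + 0) | 0\{b} :: ··a··> m8
  m8 = 0 | (0 + 0) | 0\{b} :: ∅
Reachable graph of Q (10 states):
  n0 = a.(b.(a.0 | (0 + 0)) | b.a.0\{b}) :: ··a··> n1
  n1 = b.(a.0 | (0 + 0)) | b.a.0\{b} :: ··b··> n2, ··b··> n3
  n2 = a.0 | (0 + 0) | b.a.0\{b} :: ··a··> n4, ··b··> n5
  n3 = b.(a.0 | (0 + 0)) | a.0\{b} :: ··a··> n6, ··b··> n5
  n4 = 0 | (0 + 0) | b.a.0\{b} :: ··b··> n7
  n5 = a.0 | (0 + 0) | a.0\{b} :: ··a··> n7, ··a··> n8
  n6 = b.(a.0 | (0 + 0)) | 0\{b} :: ··b··> n8
  n7 = 0 | (0 + 0) | a.0\{b} :: ··a··> n9
  n8 = a.0 | (0 + 0) | 0\{b} :: ··a··> n9
  n9 = 0 | (0 + 0) | 0\{b} :: ∅
Partition-refinement fixed point:
  B0 = {m0, n1}
  B1 = {m1, m2, n2, n3}
  B2 = {m4, n5}
  B3 = {m6, m7, n7, n8}
  B4 = {m8, n9}
  B5 = {m3, m5, n4, n6}
  B6 = {n0}
m0 ∈ B0, n0 ∈ B6 → different blocks

P ≁ Q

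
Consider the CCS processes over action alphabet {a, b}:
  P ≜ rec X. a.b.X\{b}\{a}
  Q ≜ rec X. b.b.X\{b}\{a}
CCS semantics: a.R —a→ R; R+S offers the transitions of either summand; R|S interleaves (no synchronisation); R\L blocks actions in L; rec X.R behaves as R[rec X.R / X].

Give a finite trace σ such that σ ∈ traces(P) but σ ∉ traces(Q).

a

LTS(P): 3 reachable states
  u0 = rec X. a.b.X\{b}\{a} | -a-> u1
  u1 = b.(rec X. a.b.X\{b}\{a})\{b}\{a} | -b-> u2
  u2 = (rec X. a.b.X\{b}\{a})\{b}\{a} | ∅
LTS(Q): 3 reachable states
  v0 = rec X. b.b.X\{b}\{a} | -b-> v1
  v1 = b.(rec X. b.b.X\{b}\{a})\{b}\{a} | -b-> v2
  v2 = (rec X. b.b.X\{b}\{a})\{b}\{a} | ∅
Trace ⟨a⟩ through P, begin at {u0}:
  [1] a ⇒ {u1}
  P completes σ.
Trace ⟨a⟩ through Q, begin at {v0}:
  [1] a ⇒ no successor for Q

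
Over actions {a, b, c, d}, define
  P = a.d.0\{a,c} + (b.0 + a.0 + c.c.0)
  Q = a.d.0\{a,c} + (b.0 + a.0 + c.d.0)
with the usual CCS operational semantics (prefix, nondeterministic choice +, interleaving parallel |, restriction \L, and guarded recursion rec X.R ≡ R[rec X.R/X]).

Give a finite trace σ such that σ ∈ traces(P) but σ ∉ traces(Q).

P's transition system — 5 states:
  s0 = a.d.0\{a,c} + (b.0 + a.0 + c.c.0) has moves -a-> s1, -a-> s2, -b-> s1, -c-> s3
  s1 = 0 has moves ∅
  s2 = d.0\{a,c} has moves -d-> s4
  s3 = c.0 has moves -c-> s1
  s4 = 0\{a,c} has moves ∅
Q's transition system — 5 states:
  t0 = a.d.0\{a,c} + (b.0 + a.0 + c.d.0) has moves -a-> t1, -a-> t2, -b-> t1, -c-> t3
  t1 = 0 has moves ∅
  t2 = d.0\{a,c} has moves -d-> t4
  t3 = d.0 has moves -d-> t1
  t4 = 0\{a,c} has moves ∅
Executing cc from P (initial set {s0}):
  [1] c ⇒ {s3}
  [2] c ⇒ {s1}
  — P admits the full trace.
Executing cc from Q (initial set {t0}):
  [1] c ⇒ {t3}
  [2] c ⇒ ∅ (Q stuck)

cc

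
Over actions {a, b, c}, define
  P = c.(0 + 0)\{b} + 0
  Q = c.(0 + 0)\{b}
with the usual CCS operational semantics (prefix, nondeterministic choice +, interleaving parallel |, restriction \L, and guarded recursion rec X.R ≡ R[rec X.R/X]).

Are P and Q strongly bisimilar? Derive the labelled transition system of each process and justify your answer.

Reachable graph of P (2 states):
  s0 = c.(0 + 0)\{b} + 0 | =c=> s1
  s1 = (0 + 0)\{b} | ·
Reachable graph of Q (2 states):
  t0 = c.(0 + 0)\{b} | =c=> t1
  t1 = (0 + 0)\{b} | ·
Partition-refinement fixed point:
  B0 = {s0, t0}
  B1 = {s1, t1}
s0 ∈ B0, t0 ∈ B0 → same block

bisimilar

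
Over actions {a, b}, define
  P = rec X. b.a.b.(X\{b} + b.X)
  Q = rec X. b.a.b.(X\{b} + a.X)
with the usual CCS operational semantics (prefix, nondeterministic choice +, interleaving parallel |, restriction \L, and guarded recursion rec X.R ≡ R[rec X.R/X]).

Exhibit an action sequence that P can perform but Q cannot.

babb

LTS(P): 4 reachable states
  p0 = rec X. b.a.b.(X\{b} + b.X) → =b=> p1
  p1 = a.b.((rec X. b.a.b.(X\{b} + b.X))\{b} + b.(rec X. b.a.b.(X\{b} + b.X))) → =a=> p2
  p2 = b.((rec X. b.a.b.(X\{b} + b.X))\{b} + b.(rec X. b.a.b.(X\{b} + b.X))) → =b=> p3
  p3 = (rec X. b.a.b.(X\{b} + b.X))\{b} + b.(rec X. b.a.b.(X\{b} + b.X)) → =b=> p0
LTS(Q): 4 reachable states
  q0 = rec X. b.a.b.(X\{b} + a.X) → =b=> q1
  q1 = a.b.((rec X. b.a.b.(X\{b} + a.X))\{b} + a.(rec X. b.a.b.(X\{b} + a.X))) → =a=> q2
  q2 = b.((rec X. b.a.b.(X\{b} + a.X))\{b} + a.(rec X. b.a.b.(X\{b} + a.X))) → =b=> q3
  q3 = (rec X. b.a.b.(X\{b} + a.X))\{b} + a.(rec X. b.a.b.(X\{b} + a.X)) → =a=> q0
Executing babb from P (initial set {p0}):
  [1] b ⇒ {p1}
  [2] a ⇒ {p2}
  [3] b ⇒ {p3}
  [4] b ⇒ {p0}
  ✓ P
Executing babb from Q (initial set {q0}):
  [1] b ⇒ {q1}
  [2] a ⇒ {q2}
  [3] b ⇒ {q3}
  [4] b ⇒ ∅ (Q stuck)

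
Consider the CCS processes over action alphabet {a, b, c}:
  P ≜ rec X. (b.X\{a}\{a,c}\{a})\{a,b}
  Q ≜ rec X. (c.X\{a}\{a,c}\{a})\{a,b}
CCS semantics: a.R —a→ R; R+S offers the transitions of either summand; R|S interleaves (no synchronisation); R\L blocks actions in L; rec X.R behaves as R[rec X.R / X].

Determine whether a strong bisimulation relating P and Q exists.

not bisimilar

Reachable graph of P (1 states):
  m0 = rec X. (b.X\{a}\{a,c}\{a})\{a,b} | deadlocked
Reachable graph of Q (2 states):
  n0 = rec X. (c.X\{a}\{a,c}\{a})\{a,b} | ··c··> n1
  n1 = (rec X. (c.X\{a}\{a,c}\{a})\{a,b})\{a}\{a,c}\{a}\{a,b} | deadlocked
Bisimilarity quotient blocks:
  B0 = {m0, n1}
  B1 = {n0}
m0 ∈ B0, n0 ∈ B1 → different blocks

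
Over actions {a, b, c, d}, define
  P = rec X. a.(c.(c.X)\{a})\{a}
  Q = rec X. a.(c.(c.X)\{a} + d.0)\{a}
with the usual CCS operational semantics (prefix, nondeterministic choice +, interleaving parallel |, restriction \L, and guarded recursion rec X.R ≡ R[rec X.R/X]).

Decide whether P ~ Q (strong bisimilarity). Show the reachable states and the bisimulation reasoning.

Reachable graph of P (4 states):
  m0 = rec X. a.(c.(c.X)\{a})\{a} → -a-> m1
  m1 = (c.(c.(rec X. a.(c.(c.X)\{a})\{a}))\{a})\{a} → -c-> m2
  m2 = (c.(rec X. a.(c.(c.X)\{a})\{a}))\{a}\{a} → -c-> m3
  m3 = (rec X. a.(c.(c.X)\{a})\{a})\{a}\{a} → ·
Reachable graph of Q (5 states):
  n0 = rec X. a.(c.(c.X)\{a} + d.0)\{a} → -a-> n1
  n1 = (c.(c.(rec X. a.(c.(c.X)\{a} + d.0)\{a}))\{a} + d.0)\{a} → -c-> n2, -d-> n3
  n2 = (c.(rec X. a.(c.(c.X)\{a} + d.0)\{a}))\{a}\{a} → -c-> n4
  n3 = 0\{a} → ·
  n4 = (rec X. a.(c.(c.X)\{a} + d.0)\{a})\{a}\{a} → ·
Bisimilarity quotient blocks:
  B0 = {m0}
  B1 = {m1}
  B2 = {m2, n2}
  B3 = {m3, n3, n4}
  B4 = {n0}
  B5 = {n1}
m0 ∈ B0, n0 ∈ B4 → different blocks

P ≁ Q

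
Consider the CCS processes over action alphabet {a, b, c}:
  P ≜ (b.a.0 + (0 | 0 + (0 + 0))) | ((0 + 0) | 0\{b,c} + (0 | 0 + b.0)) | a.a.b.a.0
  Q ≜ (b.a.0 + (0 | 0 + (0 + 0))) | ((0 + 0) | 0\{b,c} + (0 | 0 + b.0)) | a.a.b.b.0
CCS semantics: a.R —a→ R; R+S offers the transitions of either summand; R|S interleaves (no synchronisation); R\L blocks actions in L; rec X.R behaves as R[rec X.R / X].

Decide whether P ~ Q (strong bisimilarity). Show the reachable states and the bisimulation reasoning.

P ≁ Q

LTS(P): 30 reachable states
  s0 = (b.a.0 + (0 | 0 + (0 + 0))) | ((0 + 0) | 0\{b,c} + (0 | 0 + b.0)) | a.a.b.a.0 ⊢ ··a··> s1, ··b··> s2, ··b··> s3
  s1 = (b.a.0 + (0 | 0 + (0 + 0))) | ((0 + 0) | 0\{b,c} + (0 | 0 + b.0)) | a.b.a.0 ⊢ ··a··> s4, ··b··> s5, ··b··> s6
  s2 = (b.a.0 + (0 | 0 + (0 + 0))) | 0 | a.a.b.a.0 ⊢ ··a··> s5, ··b··> s7
  s3 = a.0 | ((0 + 0) | 0\{b,c} + (0 | 0 + b.0)) | a.a.b.a.0 ⊢ ··a··> s6, ··a··> s8, ··b··> s7
  s4 = (b.a.0 + (0 | 0 + (0 + 0))) | ((0 + 0) | 0\{b,c} + (0 | 0 + b.0)) | b.a.0 ⊢ ··b··> s10, ··b··> s11, ··b··> s9
  s5 = (b.a.0 + (0 | 0 + (0 + 0))) | 0 | a.b.a.0 ⊢ ··a··> s10, ··b··> s12
  s6 = a.0 | ((0 + 0) | 0\{b,c} + (0 | 0 + b.0)) | a.b.a.0 ⊢ ··a··> s11, ··a··> s13, ··b··> s12
  s7 = a.0 | 0 | a.a.b.a.0 ⊢ ··a··> s12, ··a··> s14
  s8 = 0 | ((0 + 0) | 0\{b,c} + (0 | 0 + b.0)) | a.a.b.a.0 ⊢ ··a··> s13, ··b··> s14
  s9 = (b.a.0 + (0 | 0 + (0 + 0))) | ((0 + 0) | 0\{b,c} + (0 | 0 + b.0)) | a.0 ⊢ ··a··> s15, ··b··> s16, ··b··> s17
  s10 = (b.a.0 + (0 | 0 + (0 + 0))) | 0 | b.a.0 ⊢ ··b··> s16, ··b··> s18
  s11 = a.0 | ((0 + 0) | 0\{b,c} + (0 | 0 + b.0)) | b.a.0 ⊢ ··a··> s19, ··b··> s17, ··b··> s18
  s12 = a.0 | 0 | a.b.a.0 ⊢ ··a··> s18, ··a··> s20
  s13 = 0 | ((0 + 0) | 0\{b,c} + (0 | 0 + b.0)) | a.b.a.0 ⊢ ··a··> s19, ··b··> s20
  s14 = 0 | 0 | a.a.b.a.0 ⊢ ··a··> s20
  s15 = (b.a.0 + (0 | 0 + (0 + 0))) | ((0 + 0) | 0\{b,c} + (0 | 0 + b.0)) | 0 ⊢ ··b··> s21, ··b··> s22
  s16 = (b.a.0 + (0 | 0 + (0 + 0))) | 0 | a.0 ⊢ ··a··> s21, ··b··> s23
  s17 = a.0 | ((0 + 0) | 0\{b,c} + (0 | 0 + b.0)) | a.0 ⊢ ··a··> s22, ··a··> s24, ··b··> s23
  s18 = a.0 | 0 | b.a.0 ⊢ ··a··> s25, ··b··> s23
  s19 = 0 | ((0 + 0) | 0\{b,c} + (0 | 0 + b.0)) | b.a.0 ⊢ ··b··> s24, ··b··> s25
  s20 = 0 | 0 | a.b.a.0 ⊢ ··a··> s25
  s21 = (b.a.0 + (0 | 0 + (0 + 0))) | 0 | 0 ⊢ ··b··> s26
  s22 = a.0 | ((0 + 0) | 0\{b,c} + (0 | 0 + b.0)) | 0 ⊢ ··a··> s27, ··b··> s26
  s23 = a.0 | 0 | a.0 ⊢ ··a··> s26, ··a··> s28
  s24 = 0 | ((0 + 0) | 0\{b,c} + (0 | 0 + b.0)) | a.0 ⊢ ··a··> s27, ··b··> s28
  s25 = 0 | 0 | b.a.0 ⊢ ··b··> s28
  s26 = a.0 | 0 | 0 ⊢ ··a··> s29
  s27 = 0 | ((0 + 0) | 0\{b,c} + (0 | 0 + b.0)) | 0 ⊢ ··b··> s29
  s28 = 0 | 0 | a.0 ⊢ ··a··> s29
  s29 = 0 | 0 | 0 ⊢ deadlocked
LTS(Q): 30 reachable states
  t0 = (b.a.0 + (0 | 0 + (0 + 0))) | ((0 + 0) | 0\{b,c} + (0 | 0 + b.0)) | a.a.b.b.0 ⊢ ··a··> t1, ··b··> t2, ··b··> t3
  t1 = (b.a.0 + (0 | 0 + (0 + 0))) | ((0 + 0) | 0\{b,c} + (0 | 0 + b.0)) | a.b.b.0 ⊢ ··a··> t4, ··b··> t5, ··b··> t6
  t2 = (b.a.0 + (0 | 0 + (0 + 0))) | 0 | a.a.b.b.0 ⊢ ··a··> t5, ··b··> t7
  t3 = a.0 | ((0 + 0) | 0\{b,c} + (0 | 0 + b.0)) | a.a.b.b.0 ⊢ ··a··> t6, ··a··> t8, ··b··> t7
  t4 = (b.a.0 + (0 | 0 + (0 + 0))) | ((0 + 0) | 0\{b,c} + (0 | 0 + b.0)) | b.b.0 ⊢ ··b··> t10, ··b··> t11, ··b··> t9
  t5 = (b.a.0 + (0 | 0 + (0 + 0))) | 0 | a.b.b.0 ⊢ ··a··> t10, ··b··> t12
  t6 = a.0 | ((0 + 0) | 0\{b,c} + (0 | 0 + b.0)) | a.b.b.0 ⊢ ··a··> t11, ··a··> t13, ··b··> t12
  t7 = a.0 | 0 | a.a.b.b.0 ⊢ ··a··> t12, ··a··> t14
  t8 = 0 | ((0 + 0) | 0\{b,c} + (0 | 0 + b.0)) | a.a.b.b.0 ⊢ ··a··> t13, ··b··> t14
  t9 = (b.a.0 + (0 | 0 + (0 + 0))) | ((0 + 0) | 0\{b,c} + (0 | 0 + b.0)) | b.0 ⊢ ··b··> t15, ··b··> t16, ··b··> t17
  t10 = (b.a.0 + (0 | 0 + (0 + 0))) | 0 | b.b.0 ⊢ ··b··> t16, ··b··> t18
  t11 = a.0 | ((0 + 0) | 0\{b,c} + (0 | 0 + b.0)) | b.b.0 ⊢ ··a··> t19, ··b··> t17, ··b··> t18
  t12 = a.0 | 0 | a.b.b.0 ⊢ ··a··> t18, ··a··> t20
  t13 = 0 | ((0 + 0) | 0\{b,c} + (0 | 0 + b.0)) | a.b.b.0 ⊢ ··a··> t19, ··b··> t20
  t14 = 0 | 0 | a.a.b.b.0 ⊢ ··a··> t20
  t15 = (b.a.0 + (0 | 0 + (0 + 0))) | ((0 + 0) | 0\{b,c} + (0 | 0 + b.0)) | 0 ⊢ ··b··> t21, ··b··> t22
  t16 = (b.a.0 + (0 | 0 + (0 + 0))) | 0 | b.0 ⊢ ··b··> t21, ··b··> t23
  t17 = a.0 | ((0 + 0) | 0\{b,c} + (0 | 0 + b.0)) | b.0 ⊢ ··a··> t24, ··b··> t22, ··b··> t23
  t18 = a.0 | 0 | b.b.0 ⊢ ··a··> t25, ··b··> t23
  t19 = 0 | ((0 + 0) | 0\{b,c} + (0 | 0 + b.0)) | b.b.0 ⊢ ··b··> t24, ··b··> t25
  t20 = 0 | 0 | a.b.b.0 ⊢ ··a··> t25
  t21 = (b.a.0 + (0 | 0 + (0 + 0))) | 0 | 0 ⊢ ··b··> t26
  t22 = a.0 | ((0 + 0) | 0\{b,c} + (0 | 0 + b.0)) | 0 ⊢ ··a··> t27, ··b··> t26
  t23 = a.0 | 0 | b.0 ⊢ ··a··> t28, ··b··> t26
  t24 = 0 | ((0 + 0) | 0\{b,c} + (0 | 0 + b.0)) | b.0 ⊢ ··b··> t27, ··b··> t28
  t25 = 0 | 0 | b.b.0 ⊢ ··b··> t28
  t26 = a.0 | 0 | 0 ⊢ ··a··> t29
  t27 = 0 | ((0 + 0) | 0\{b,c} + (0 | 0 + b.0)) | 0 ⊢ ··b··> t29
  t28 = 0 | 0 | b.0 ⊢ ··b··> t29
  t29 = 0 | 0 | 0 ⊢ deadlocked
Partition-refinement fixed point:
  B0 = {s0}
  B1 = {s1}
  B2 = {s6}
  B3 = {s12}
  B4 = {s20}
  B5 = {s21, s25, t21}
  B6 = {s26, s28, t26}
  B7 = {s29, t29}
  B8 = {s16, s18}
  B9 = {s23}
  B10 = {s13}
  B11 = {s15, s19, t15, t16}
  B12 = {s22, s24, t22, t23}
  B13 = {s27, t27, t28}
  B14 = {s11, s9}
  B15 = {s17}
  B16 = {s4}
  B17 = {s10}
  B18 = {s5}
  B19 = {s3}
  B20 = {s7}
  B21 = {s14}
  B22 = {s8}
  B23 = {s2}
  B24 = {t0}
  B25 = {t3}
  B26 = {t6}
  B27 = {t11}
  B28 = {t17, t18}
  B29 = {t24, t25}
  B30 = {t19}
  B31 = {t13}
  B32 = {t20}
  B33 = {t12}
  B34 = {t8}
  B35 = {t14}
  B36 = {t7}
  B37 = {t1}
  B38 = {t5}
  B39 = {t10, t9}
  B40 = {t4}
  B41 = {t2}
s0 ∈ B0, t0 ∈ B24 → different blocks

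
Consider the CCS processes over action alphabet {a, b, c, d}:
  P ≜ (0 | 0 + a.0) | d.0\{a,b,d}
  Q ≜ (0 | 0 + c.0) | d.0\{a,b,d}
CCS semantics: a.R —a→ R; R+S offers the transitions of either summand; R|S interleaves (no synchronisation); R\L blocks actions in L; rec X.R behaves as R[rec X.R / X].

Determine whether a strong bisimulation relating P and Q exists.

P's transition system — 4 states:
  u0 = (0 | 0 + a.0) | d.0\{a,b,d} has moves -a-> u1, -d-> u2
  u1 = 0 | d.0\{a,b,d} has moves -d-> u3
  u2 = (0 | 0 + a.0) | 0\{a,b,d} has moves -a-> u3
  u3 = 0 | 0\{a,b,d} has moves stopped
Q's transition system — 4 states:
  v0 = (0 | 0 + c.0) | d.0\{a,b,d} has moves -c-> v1, -d-> v2
  v1 = 0 | d.0\{a,b,d} has moves -d-> v3
  v2 = (0 | 0 + c.0) | 0\{a,b,d} has moves -c-> v3
  v3 = 0 | 0\{a,b,d} has moves stopped
Partition-refinement fixed point:
  B0 = {u0}
  B1 = {u2}
  B2 = {u3, v3}
  B3 = {u1, v1}
  B4 = {v0}
  B5 = {v2}
u0 ∈ B0, v0 ∈ B4 → different blocks

not bisimilar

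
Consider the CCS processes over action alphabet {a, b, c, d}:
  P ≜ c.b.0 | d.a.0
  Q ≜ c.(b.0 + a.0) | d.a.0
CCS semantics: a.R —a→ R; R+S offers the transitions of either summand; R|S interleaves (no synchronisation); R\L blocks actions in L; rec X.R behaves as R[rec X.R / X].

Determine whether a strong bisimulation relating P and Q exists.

LTS(P): 9 reachable states
  p0 = c.b.0 | d.a.0 has moves —c→ p1, —d→ p2
  p1 = b.0 | d.a.0 has moves —b→ p3, —d→ p4
  p2 = c.b.0 | a.0 has moves —a→ p5, —c→ p4
  p3 = 0 | d.a.0 has moves —d→ p6
  p4 = b.0 | a.0 has moves —a→ p7, —b→ p6
  p5 = c.b.0 | 0 has moves —c→ p7
  p6 = 0 | a.0 has moves —a→ p8
  p7 = b.0 | 0 has moves —b→ p8
  p8 = 0 | 0 has moves ∅
LTS(Q): 9 reachable states
  q0 = c.(b.0 + a.0) | d.a.0 has moves —c→ q1, —d→ q2
  q1 = (b.0 + a.0) | d.a.0 has moves —a→ q3, —b→ q3, —d→ q4
  q2 = c.(b.0 + a.0) | a.0 has moves —a→ q5, —c→ q4
  q3 = 0 | d.a.0 has moves —d→ q6
  q4 = (b.0 + a.0) | a.0 has moves —a→ q6, —a→ q7, —b→ q6
  q5 = c.(b.0 + a.0) | 0 has moves —c→ q7
  q6 = 0 | a.0 has moves —a→ q8
  q7 = (b.0 + a.0) | 0 has moves —a→ q8, —b→ q8
  q8 = 0 | 0 has moves ∅
Coarsest stable partition (strong bisimilarity classes):
  B0 = {p0}
  B1 = {p1}
  B2 = {p3, q3}
  B3 = {p6, q6}
  B4 = {p8, q8}
  B5 = {p4}
  B6 = {p7}
  B7 = {p2}
  B8 = {p5}
  B9 = {q0}
  B10 = {q1}
  B11 = {q4}
  B12 = {q7}
  B13 = {q2}
  B14 = {q5}
p0 ∈ B0, q0 ∈ B9 → different blocks

NO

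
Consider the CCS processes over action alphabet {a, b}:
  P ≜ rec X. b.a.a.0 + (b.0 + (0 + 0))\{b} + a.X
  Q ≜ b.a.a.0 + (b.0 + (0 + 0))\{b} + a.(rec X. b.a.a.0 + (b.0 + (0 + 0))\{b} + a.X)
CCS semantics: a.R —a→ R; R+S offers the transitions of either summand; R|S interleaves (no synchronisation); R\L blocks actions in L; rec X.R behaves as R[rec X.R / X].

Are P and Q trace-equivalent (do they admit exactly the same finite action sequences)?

P's transition system — 4 states:
  p0 = rec X. b.a.a.0 + (b.0 + (0 + 0))\{b} + a.X ⊢ =a=> p0, =b=> p1
  p1 = a.a.0 ⊢ =a=> p2
  p2 = a.0 ⊢ =a=> p3
  p3 = 0 ⊢ stopped
Q's transition system — 5 states:
  q0 = b.a.a.0 + (b.0 + (0 + 0))\{b} + a.(rec X. b.a.a.0 + (b.0 + (0 + 0))\{b} + a.X) ⊢ =a=> q1, =b=> q2
  q1 = rec X. b.a.a.0 + (b.0 + (0 + 0))\{b} + a.X ⊢ =a=> q1, =b=> q2
  q2 = a.a.0 ⊢ =a=> q3
  q3 = a.0 ⊢ =a=> q4
  q4 = 0 ⊢ stopped
Coarsest stable partition (strong bisimilarity classes):
  B0 = {p0, q0, q1}
  B1 = {p1, q2}
  B2 = {p2, q3}
  B3 = {p3, q4}
p0 ∈ B0, q0 ∈ B0 → same block
Bisimilar ⇒ trace-equivalent.

YES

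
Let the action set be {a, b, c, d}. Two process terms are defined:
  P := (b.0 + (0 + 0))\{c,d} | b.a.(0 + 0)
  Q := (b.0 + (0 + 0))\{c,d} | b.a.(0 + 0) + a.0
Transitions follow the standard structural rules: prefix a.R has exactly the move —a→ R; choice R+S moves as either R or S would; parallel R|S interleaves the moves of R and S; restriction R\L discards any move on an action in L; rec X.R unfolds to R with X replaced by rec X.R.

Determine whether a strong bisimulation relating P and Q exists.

Reachable graph of P (6 states):
  u0 = (b.0 + (0 + 0))\{c,d} | b.a.(0 + 0) ⊢ —b→ u1, —b→ u2
  u1 = (b.0 + (0 + 0))\{c,d} | a.(0 + 0) ⊢ —a→ u3, —b→ u4
  u2 = 0\{c,d} | b.a.(0 + 0) ⊢ —b→ u4
  u3 = (b.0 + (0 + 0))\{c,d} | (0 + 0) ⊢ —b→ u5
  u4 = 0\{c,d} | a.(0 + 0) ⊢ —a→ u5
  u5 = 0\{c,d} | (0 + 0) ⊢ ∅
Reachable graph of Q (7 states):
  v0 = (b.0 + (0 + 0))\{c,d} | b.a.(0 + 0) + a.0 ⊢ —a→ v1, —b→ v2, —b→ v3
  v1 = 0 ⊢ ∅
  v2 = (b.0 + (0 + 0))\{c,d} | a.(0 + 0) ⊢ —a→ v4, —b→ v5
  v3 = 0\{c,d} | b.a.(0 + 0) ⊢ —b→ v5
  v4 = (b.0 + (0 + 0))\{c,d} | (0 + 0) ⊢ —b→ v6
  v5 = 0\{c,d} | a.(0 + 0) ⊢ —a→ v6
  v6 = 0\{c,d} | (0 + 0) ⊢ ∅
Bisimilarity quotient blocks:
  B0 = {u0}
  B1 = {u2, v3}
  B2 = {u4, v5}
  B3 = {u5, v1, v6}
  B4 = {u1, v2}
  B5 = {u3, v4}
  B6 = {v0}
u0 ∈ B0, v0 ∈ B6 → different blocks

NO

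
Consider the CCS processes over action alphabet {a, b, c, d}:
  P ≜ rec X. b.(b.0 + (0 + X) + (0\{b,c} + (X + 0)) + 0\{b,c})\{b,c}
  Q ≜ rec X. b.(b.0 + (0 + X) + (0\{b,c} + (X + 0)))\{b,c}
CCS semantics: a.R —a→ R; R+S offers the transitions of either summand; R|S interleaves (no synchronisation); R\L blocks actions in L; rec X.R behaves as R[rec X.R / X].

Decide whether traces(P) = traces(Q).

YES

Reachable graph of P (2 states):
  m0 = rec X. b.(b.0 + (0 + X) + (0\{b,c} + (X + 0)) + 0\{b,c})\{b,c} ⊢ ··b··> m1
  m1 = (b.0 + (0 + (rec X. b.(b.0 + (0 + X) + (0\{b,c} + (X + 0)) + 0\{b,c})\{b,c})) + (0\{b,c} + ((rec X. b.(b.0 + (0 + X) + (0\{b,c} + (X + 0)) + 0\{b,c})\{b,c}) + 0)) + 0\{b,c})\{b,c} ⊢ deadlocked
Reachable graph of Q (2 states):
  n0 = rec X. b.(b.0 + (0 + X) + (0\{b,c} + (X + 0)))\{b,c} ⊢ ··b··> n1
  n1 = (b.0 + (0 + (rec X. b.(b.0 + (0 + X) + (0\{b,c} + (X + 0)))\{b,c})) + (0\{b,c} + ((rec X. b.(b.0 + (0 + X) + (0\{b,c} + (X + 0)))\{b,c}) + 0)))\{b,c} ⊢ deadlocked
Coarsest stable partition (strong bisimilarity classes):
  B0 = {m0, n0}
  B1 = {m1, n1}
m0 ∈ B0, n0 ∈ B0 → same block
Bisimilar ⇒ trace-equivalent.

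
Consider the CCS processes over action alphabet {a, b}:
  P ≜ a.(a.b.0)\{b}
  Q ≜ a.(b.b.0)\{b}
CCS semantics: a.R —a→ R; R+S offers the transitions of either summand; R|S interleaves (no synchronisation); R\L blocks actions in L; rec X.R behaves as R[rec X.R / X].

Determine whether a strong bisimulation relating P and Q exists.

Reachable graph of P (3 states):
  s0 = a.(a.b.0)\{b} | —a→ s1
  s1 = (a.b.0)\{b} | —a→ s2
  s2 = (b.0)\{b} | deadlocked
Reachable graph of Q (2 states):
  t0 = a.(b.b.0)\{b} | —a→ t1
  t1 = (b.b.0)\{b} | deadlocked
Bisimilarity quotient blocks:
  B0 = {s0}
  B1 = {s1, t0}
  B2 = {s2, t1}
s0 ∈ B0, t0 ∈ B1 → different blocks

P ≁ Q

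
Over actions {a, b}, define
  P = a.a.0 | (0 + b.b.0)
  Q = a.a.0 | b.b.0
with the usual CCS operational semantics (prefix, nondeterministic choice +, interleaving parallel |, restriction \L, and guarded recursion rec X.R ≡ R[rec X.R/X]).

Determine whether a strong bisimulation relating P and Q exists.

LTS(P): 9 reachable states
  s0 = a.a.0 | (0 + b.b.0) :: -a-> s1, -b-> s2
  s1 = a.0 | (0 + b.b.0) :: -a-> s3, -b-> s4
  s2 = a.a.0 | b.0 :: -a-> s4, -b-> s5
  s3 = 0 | (0 + b.b.0) :: -b-> s6
  s4 = a.0 | b.0 :: -a-> s6, -b-> s7
  s5 = a.a.0 | 0 :: -a-> s7
  s6 = 0 | b.0 :: -b-> s8
  s7 = a.0 | 0 :: -a-> s8
  s8 = 0 | 0 :: ∅
LTS(Q): 9 reachable states
  t0 = a.a.0 | b.b.0 :: -a-> t1, -b-> t2
  t1 = a.0 | b.b.0 :: -a-> t3, -b-> t4
  t2 = a.a.0 | b.0 :: -a-> t4, -b-> t5
  t3 = 0 | b.b.0 :: -b-> t6
  t4 = a.0 | b.0 :: -a-> t6, -b-> t7
  t5 = a.a.0 | 0 :: -a-> t7
  t6 = 0 | b.0 :: -b-> t8
  t7 = a.0 | 0 :: -a-> t8
  t8 = 0 | 0 :: ∅
Partition-refinement fixed point:
  B0 = {s0, t0}
  B1 = {s2, t2}
  B2 = {s4, t4}
  B3 = {s6, t6}
  B4 = {s8, t8}
  B5 = {s7, t7}
  B6 = {s5, t5}
  B7 = {s1, t1}
  B8 = {s3, t3}
s0 ∈ B0, t0 ∈ B0 → same block

P ~ Q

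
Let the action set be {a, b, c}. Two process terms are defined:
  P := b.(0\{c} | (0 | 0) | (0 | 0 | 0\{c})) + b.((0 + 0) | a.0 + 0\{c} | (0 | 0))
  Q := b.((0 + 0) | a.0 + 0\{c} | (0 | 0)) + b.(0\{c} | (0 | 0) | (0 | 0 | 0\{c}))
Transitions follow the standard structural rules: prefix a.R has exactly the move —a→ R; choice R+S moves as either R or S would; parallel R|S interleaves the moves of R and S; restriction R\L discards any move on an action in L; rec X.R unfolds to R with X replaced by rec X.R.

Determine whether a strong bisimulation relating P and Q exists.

LTS(P): 4 reachable states
  m0 = b.(0\{c} | (0 | 0) | (0 | 0 | 0\{c})) + b.((0 + 0) | a.0 + 0\{c} | (0 | 0)) :: -b-> m1, -b-> m2
  m1 = (0 + 0) | a.0 + 0\{c} | (0 | 0) :: -a-> m3
  m2 = 0\{c} | (0 | 0) | (0 | 0 | 0\{c}) :: stopped
  m3 = (0 + 0) | 0 :: stopped
LTS(Q): 4 reachable states
  n0 = b.((0 + 0) | a.0 + 0\{c} | (0 | 0)) + b.(0\{c} | (0 | 0) | (0 | 0 | 0\{c})) :: -b-> n1, -b-> n2
  n1 = (0 + 0) | a.0 + 0\{c} | (0 | 0) :: -a-> n3
  n2 = 0\{c} | (0 | 0) | (0 | 0 | 0\{c}) :: stopped
  n3 = (0 + 0) | 0 :: stopped
Bisimilarity quotient blocks:
  B0 = {m0, n0}
  B1 = {m1, n1}
  B2 = {m2, m3, n2, n3}
m0 ∈ B0, n0 ∈ B0 → same block

bisimilar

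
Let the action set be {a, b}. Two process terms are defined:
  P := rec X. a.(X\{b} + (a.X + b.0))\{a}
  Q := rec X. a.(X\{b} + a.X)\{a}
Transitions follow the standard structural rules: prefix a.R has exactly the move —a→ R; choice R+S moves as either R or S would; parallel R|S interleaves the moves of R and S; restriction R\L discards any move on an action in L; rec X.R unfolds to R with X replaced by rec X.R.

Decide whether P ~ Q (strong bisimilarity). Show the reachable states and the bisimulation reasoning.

Reachable graph of P (3 states):
  p0 = rec X. a.(X\{b} + (a.X + b.0))\{a} | ··a··> p1
  p1 = ((rec X. a.(X\{b} + (a.X + b.0))\{a})\{b} + (a.(rec X. a.(X\{b} + (a.X + b.0))\{a}) + b.0))\{a} | ··b··> p2
  p2 = 0\{a} | ·
Reachable graph of Q (2 states):
  q0 = rec X. a.(X\{b} + a.X)\{a} | ··a··> q1
  q1 = ((rec X. a.(X\{b} + a.X)\{a})\{b} + a.(rec X. a.(X\{b} + a.X)\{a}))\{a} | ·
Coarsest stable partition (strong bisimilarity classes):
  B0 = {p0}
  B1 = {p1}
  B2 = {p2, q1}
  B3 = {q0}
p0 ∈ B0, q0 ∈ B3 → different blocks

P ≁ Q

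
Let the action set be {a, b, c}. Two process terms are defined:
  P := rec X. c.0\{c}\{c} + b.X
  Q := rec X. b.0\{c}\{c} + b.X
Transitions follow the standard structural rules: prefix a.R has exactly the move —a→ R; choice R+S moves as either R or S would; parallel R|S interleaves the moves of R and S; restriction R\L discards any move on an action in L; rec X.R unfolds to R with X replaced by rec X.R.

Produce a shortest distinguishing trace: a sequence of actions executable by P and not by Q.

LTS(P): 2 reachable states
  s0 = rec X. c.0\{c}\{c} + b.X | -b-> s0, -c-> s1
  s1 = 0\{c}\{c} | ∅
LTS(Q): 2 reachable states
  t0 = rec X. b.0\{c}\{c} + b.X | -b-> t0, -b-> t1
  t1 = 0\{c}\{c} | ∅
Run σ = ⟨c⟩ on P: start {s0}
  [1] c ⇒ {s1}
  — P admits the full trace.
Run σ = ⟨c⟩ on Q: start {t0}
  [1] c ⇒ no successor for Q

c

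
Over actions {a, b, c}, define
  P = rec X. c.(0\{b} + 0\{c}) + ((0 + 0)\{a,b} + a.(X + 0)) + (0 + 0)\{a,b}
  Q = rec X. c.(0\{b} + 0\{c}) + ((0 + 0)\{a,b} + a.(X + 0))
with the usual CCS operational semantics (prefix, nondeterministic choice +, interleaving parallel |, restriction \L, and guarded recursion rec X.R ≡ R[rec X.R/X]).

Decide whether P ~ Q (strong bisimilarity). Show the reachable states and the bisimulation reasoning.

LTS(P): 3 reachable states
  u0 = rec X. c.(0\{b} + 0\{c}) + ((0 + 0)\{a,b} + a.(X + 0)) + (0 + 0)\{a,b} has moves -a-> u1, -c-> u2
  u1 = (rec X. c.(0\{b} + 0\{c}) + ((0 + 0)\{a,b} + a.(X + 0)) + (0 + 0)\{a,b}) + 0 has moves -a-> u1, -c-> u2
  u2 = 0\{b} + 0\{c} has moves (no moves)
LTS(Q): 3 reachable states
  v0 = rec X. c.(0\{b} + 0\{c}) + ((0 + 0)\{a,b} + a.(X + 0)) has moves -a-> v1, -c-> v2
  v1 = (rec X. c.(0\{b} + 0\{c}) + ((0 + 0)\{a,b} + a.(X + 0))) + 0 has moves -a-> v1, -c-> v2
  v2 = 0\{b} + 0\{c} has moves (no moves)
Coarsest stable partition (strong bisimilarity classes):
  B0 = {u0, u1, v0, v1}
  B1 = {u2, v2}
u0 ∈ B0, v0 ∈ B0 → same block

YES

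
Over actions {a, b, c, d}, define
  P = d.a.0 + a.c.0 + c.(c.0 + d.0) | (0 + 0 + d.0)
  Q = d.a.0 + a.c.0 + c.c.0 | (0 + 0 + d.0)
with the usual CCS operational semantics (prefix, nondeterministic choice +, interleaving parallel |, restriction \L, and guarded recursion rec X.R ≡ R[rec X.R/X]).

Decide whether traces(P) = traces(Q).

P's transition system — 9 states:
  p0 = d.a.0 + a.c.0 + c.(c.0 + d.0) | (0 + 0 + d.0) | —a→ p1, —c→ p2, —d→ p3, —d→ p4
  p1 = c.0 | —c→ p5
  p2 = (c.0 + d.0) | (0 + 0 + d.0) | —c→ p6, —d→ p6, —d→ p7
  p3 = a.0 | —a→ p5
  p4 = c.(c.0 + d.0) | 0 | —c→ p7
  p5 = 0 | ·
  p6 = 0 | (0 + 0 + d.0) | —d→ p8
  p7 = (c.0 + d.0) | 0 | —c→ p8, —d→ p8
  p8 = 0 | 0 | ·
Q's transition system — 9 states:
  q0 = d.a.0 + a.c.0 + c.c.0 | (0 + 0 + d.0) | —a→ q1, —c→ q2, —d→ q3, —d→ q4
  q1 = c.0 | —c→ q5
  q2 = c.0 | (0 + 0 + d.0) | —c→ q6, —d→ q7
  q3 = a.0 | —a→ q5
  q4 = c.c.0 | 0 | —c→ q7
  q5 = 0 | ·
  q6 = 0 | (0 + 0 + d.0) | —d→ q8
  q7 = c.0 | 0 | —c→ q8
  q8 = 0 | 0 | ·
Run σ = ⟨cdd⟩ on P: start {p0}
  after c @ step 1: {p2}
  after d @ step 2: {p6, p7}
  after d @ step 3: {p8}
  P completes σ.
Run σ = ⟨cdd⟩ on Q: start {q0}
  after c @ step 1: {q2}
  after d @ step 2: {q7}
  after d @ step 3: ∅ (Q stuck)

trace-distinct — witness ⟨cdd⟩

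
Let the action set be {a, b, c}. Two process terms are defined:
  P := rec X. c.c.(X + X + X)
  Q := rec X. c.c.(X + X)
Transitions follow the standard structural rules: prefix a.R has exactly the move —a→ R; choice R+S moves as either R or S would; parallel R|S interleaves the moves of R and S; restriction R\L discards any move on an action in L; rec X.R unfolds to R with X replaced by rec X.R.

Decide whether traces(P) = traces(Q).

YES

P's transition system — 3 states:
  u0 = rec X. c.c.(X + X + X) | =c=> u1
  u1 = c.((rec X. c.c.(X + X + X)) + (rec X. c.c.(X + X + X)) + (rec X. c.c.(X + X + X))) | =c=> u2
  u2 = (rec X. c.c.(X + X + X)) + (rec X. c.c.(X + X + X)) + (rec X. c.c.(X + X + X)) | =c=> u1
Q's transition system — 3 states:
  v0 = rec X. c.c.(X + X) | =c=> v1
  v1 = c.((rec X. c.c.(X + X)) + (rec X. c.c.(X + X))) | =c=> v2
  v2 = (rec X. c.c.(X + X)) + (rec X. c.c.(X + X)) | =c=> v1
Coarsest stable partition (strong bisimilarity classes):
  B0 = {u0, u1, u2, v0, v1, v2}
u0 ∈ B0, v0 ∈ B0 → same block
Bisimilar ⇒ trace-equivalent.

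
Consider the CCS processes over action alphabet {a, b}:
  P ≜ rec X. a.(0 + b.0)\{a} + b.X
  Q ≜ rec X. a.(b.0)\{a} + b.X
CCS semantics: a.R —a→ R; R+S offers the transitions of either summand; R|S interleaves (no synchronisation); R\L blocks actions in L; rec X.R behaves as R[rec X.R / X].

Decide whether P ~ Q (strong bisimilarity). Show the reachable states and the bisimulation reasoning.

Reachable graph of P (3 states):
  p0 = rec X. a.(0 + b.0)\{a} + b.X → -a-> p1, -b-> p0
  p1 = (0 + b.0)\{a} → -b-> p2
  p2 = 0\{a} → stopped
Reachable graph of Q (3 states):
  q0 = rec X. a.(b.0)\{a} + b.X → -a-> q1, -b-> q0
  q1 = (b.0)\{a} → -b-> q2
  q2 = 0\{a} → stopped
Partition-refinement fixed point:
  B0 = {p0, q0}
  B1 = {p1, q1}
  B2 = {p2, q2}
p0 ∈ B0, q0 ∈ B0 → same block

bisimilar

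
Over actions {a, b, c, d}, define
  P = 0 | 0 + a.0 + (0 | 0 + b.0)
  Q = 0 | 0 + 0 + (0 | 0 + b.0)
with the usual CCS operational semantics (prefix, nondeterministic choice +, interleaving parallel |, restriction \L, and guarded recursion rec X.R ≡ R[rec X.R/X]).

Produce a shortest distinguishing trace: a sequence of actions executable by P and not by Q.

a

LTS(P): 2 reachable states
  p0 = 0 | 0 + a.0 + (0 | 0 + b.0) → —a→ p1, —b→ p1
  p1 = 0 → ∅
LTS(Q): 2 reachable states
  q0 = 0 | 0 + 0 + (0 | 0 + b.0) → —b→ q1
  q1 = 0 → ∅
Trace ⟨a⟩ through P, begin at {p0}:
  step 1 (a): {p1}
  P completes σ.
Trace ⟨a⟩ through Q, begin at {q0}:
  step 1 (a): ∅  — Q cannot continue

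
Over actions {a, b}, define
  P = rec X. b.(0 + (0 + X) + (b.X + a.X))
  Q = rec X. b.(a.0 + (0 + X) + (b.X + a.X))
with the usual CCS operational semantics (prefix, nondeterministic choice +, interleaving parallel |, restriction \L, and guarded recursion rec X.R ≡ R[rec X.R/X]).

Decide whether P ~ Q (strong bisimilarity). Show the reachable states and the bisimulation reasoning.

LTS(P): 2 reachable states
  u0 = rec X. b.(0 + (0 + X) + (b.X + a.X)) has moves -b-> u1
  u1 = 0 + (0 + (rec X. b.(0 + (0 + X) + (b.X + a.X)))) + (b.(rec X. b.(0 + (0 + X) + (b.X + a.X))) + a.(rec X. b.(0 + (0 + X) + (b.X + a.X)))) has moves -a-> u0, -b-> u0, -b-> u1
LTS(Q): 3 reachable states
  v0 = rec X. b.(a.0 + (0 + X) + (b.X + a.X)) has moves -b-> v1
  v1 = a.0 + (0 + (rec X. b.(a.0 + (0 + X) + (b.X + a.X)))) + (b.(rec X. b.(a.0 + (0 + X) + (b.X + a.X))) + a.(rec X. b.(a.0 + (0 + X) + (b.X + a.X)))) has moves -a-> v0, -a-> v2, -b-> v0, -b-> v1
  v2 = 0 has moves deadlocked
Bisimilarity quotient blocks:
  B0 = {u0}
  B1 = {u1}
  B2 = {v0}
  B3 = {v1}
  B4 = {v2}
u0 ∈ B0, v0 ∈ B2 → different blocks

not bisimilar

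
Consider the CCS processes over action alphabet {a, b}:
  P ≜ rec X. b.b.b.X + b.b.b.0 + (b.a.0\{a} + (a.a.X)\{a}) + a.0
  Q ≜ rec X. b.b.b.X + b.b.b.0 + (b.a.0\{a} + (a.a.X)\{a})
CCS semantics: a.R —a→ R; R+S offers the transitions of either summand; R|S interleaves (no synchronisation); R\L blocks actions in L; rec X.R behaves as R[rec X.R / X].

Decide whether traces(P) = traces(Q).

Reachable graph of P (8 states):
  m0 = rec X. b.b.b.X + b.b.b.0 + (b.a.0\{a} + (a.a.X)\{a}) + a.0 :: ··a··> m1, ··b··> m2, ··b··> m3, ··b··> m4
  m1 = 0 :: (no moves)
  m2 = a.0\{a} :: ··a··> m5
  m3 = b.b.(rec X. b.b.b.X + b.b.b.0 + (b.a.0\{a} + (a.a.X)\{a}) + a.0) :: ··b··> m6
  m4 = b.b.0 :: ··b··> m7
  m5 = 0\{a} :: (no moves)
  m6 = b.(rec X. b.b.b.X + b.b.b.0 + (b.a.0\{a} + (a.a.X)\{a}) + a.0) :: ··b··> m0
  m7 = b.0 :: ··b··> m1
Reachable graph of Q (8 states):
  n0 = rec X. b.b.b.X + b.b.b.0 + (b.a.0\{a} + (a.a.X)\{a}) :: ··b··> n1, ··b··> n2, ··b··> n3
  n1 = a.0\{a} :: ··a··> n4
  n2 = b.b.(rec X. b.b.b.X + b.b.b.0 + (b.a.0\{a} + (a.a.X)\{a})) :: ··b··> n5
  n3 = b.b.0 :: ··b··> n6
  n4 = 0\{a} :: (no moves)
  n5 = b.(rec X. b.b.b.X + b.b.b.0 + (b.a.0\{a} + (a.a.X)\{a})) :: ··b··> n0
  n6 = b.0 :: ··b··> n7
  n7 = 0 :: (no moves)
Run σ = ⟨a⟩ on P: start {m0}
  after a @ step 1: {m1}
  ✓ P
Run σ = ⟨a⟩ on Q: start {n0}
  after a @ step 1: ∅ (Q stuck)

NO — witness ⟨a⟩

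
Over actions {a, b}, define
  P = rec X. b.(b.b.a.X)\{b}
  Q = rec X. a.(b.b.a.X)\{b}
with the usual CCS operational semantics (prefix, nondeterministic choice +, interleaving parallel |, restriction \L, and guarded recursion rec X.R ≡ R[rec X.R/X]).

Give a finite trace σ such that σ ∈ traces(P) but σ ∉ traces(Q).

LTS(P): 2 reachable states
  m0 = rec X. b.(b.b.a.X)\{b} | --b--▸ m1
  m1 = (b.b.a.(rec X. b.(b.b.a.X)\{b}))\{b} | deadlocked
LTS(Q): 2 reachable states
  n0 = rec X. a.(b.b.a.X)\{b} | --a--▸ n1
  n1 = (b.b.a.(rec X. a.(b.b.a.X)\{b}))\{b} | deadlocked
Run σ = ⟨b⟩ on P: start {m0}
  [1] b ⇒ {m1}
  ✓ P
Run σ = ⟨b⟩ on Q: start {n0}
  [1] b ⇒ ∅  — Q cannot continue

b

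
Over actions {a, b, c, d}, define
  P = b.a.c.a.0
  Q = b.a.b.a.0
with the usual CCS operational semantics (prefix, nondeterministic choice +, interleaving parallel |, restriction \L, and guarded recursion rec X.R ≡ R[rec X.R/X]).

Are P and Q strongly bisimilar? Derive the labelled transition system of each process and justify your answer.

LTS(P): 5 reachable states
  m0 = b.a.c.a.0 ⊢ ··b··> m1
  m1 = a.c.a.0 ⊢ ··a··> m2
  m2 = c.a.0 ⊢ ··c··> m3
  m3 = a.0 ⊢ ··a··> m4
  m4 = 0 ⊢ ∅
LTS(Q): 5 reachable states
  n0 = b.a.b.a.0 ⊢ ··b··> n1
  n1 = a.b.a.0 ⊢ ··a··> n2
  n2 = b.a.0 ⊢ ··b··> n3
  n3 = a.0 ⊢ ··a··> n4
  n4 = 0 ⊢ ∅
Coarsest stable partition (strong bisimilarity classes):
  B0 = {m0}
  B1 = {m1}
  B2 = {m2}
  B3 = {m3, n3}
  B4 = {m4, n4}
  B5 = {n0}
  B6 = {n1}
  B7 = {n2}
m0 ∈ B0, n0 ∈ B5 → different blocks

NO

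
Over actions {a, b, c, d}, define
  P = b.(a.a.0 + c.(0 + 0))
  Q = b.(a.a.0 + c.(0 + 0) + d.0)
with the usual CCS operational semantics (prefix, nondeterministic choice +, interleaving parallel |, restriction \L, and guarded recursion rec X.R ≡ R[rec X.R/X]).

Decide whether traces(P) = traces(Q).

traces(P) ≠ traces(Q) — witness ⟨bd⟩

Reachable graph of P (5 states):
  s0 = b.(a.a.0 + c.(0 + 0)) has moves ··b··> s1
  s1 = a.a.0 + c.(0 + 0) has moves ··a··> s2, ··c··> s3
  s2 = a.0 has moves ··a··> s4
  s3 = 0 + 0 has moves deadlocked
  s4 = 0 has moves deadlocked
Reachable graph of Q (5 states):
  t0 = b.(a.a.0 + c.(0 + 0) + d.0) has moves ··b··> t1
  t1 = a.a.0 + c.(0 + 0) + d.0 has moves ··a··> t2, ··c··> t3, ··d··> t4
  t2 = a.0 has moves ··a··> t4
  t3 = 0 + 0 has moves deadlocked
  t4 = 0 has moves deadlocked
Trace ⟨bd⟩ through Q, begin at {t0}:
  [1] b ⇒ {t1}
  [2] d ⇒ {t4}
  ✓ Q
Trace ⟨bd⟩ through P, begin at {s0}:
  [1] b ⇒ {s1}
  [2] d ⇒ ∅ (P stuck)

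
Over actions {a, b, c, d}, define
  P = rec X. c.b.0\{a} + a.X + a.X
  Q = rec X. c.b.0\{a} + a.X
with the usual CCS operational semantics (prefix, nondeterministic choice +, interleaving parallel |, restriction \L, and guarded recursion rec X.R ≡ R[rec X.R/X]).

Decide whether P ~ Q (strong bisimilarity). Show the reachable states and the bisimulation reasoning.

Reachable graph of P (3 states):
  s0 = rec X. c.b.0\{a} + a.X + a.X :: ··a··> s0, ··c··> s1
  s1 = b.0\{a} :: ··b··> s2
  s2 = 0\{a} :: stopped
Reachable graph of Q (3 states):
  t0 = rec X. c.b.0\{a} + a.X :: ··a··> t0, ··c··> t1
  t1 = b.0\{a} :: ··b··> t2
  t2 = 0\{a} :: stopped
Coarsest stable partition (strong bisimilarity classes):
  B0 = {s0, t0}
  B1 = {s1, t1}
  B2 = {s2, t2}
s0 ∈ B0, t0 ∈ B0 → same block

P ~ Q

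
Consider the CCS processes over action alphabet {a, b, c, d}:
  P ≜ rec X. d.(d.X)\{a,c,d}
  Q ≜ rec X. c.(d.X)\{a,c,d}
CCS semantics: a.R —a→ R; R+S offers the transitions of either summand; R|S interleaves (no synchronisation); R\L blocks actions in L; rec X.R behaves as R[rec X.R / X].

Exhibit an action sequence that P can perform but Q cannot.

d

P's transition system — 2 states:
  s0 = rec X. d.(d.X)\{a,c,d} has moves =d=> s1
  s1 = (d.(rec X. d.(d.X)\{a,c,d}))\{a,c,d} has moves ·
Q's transition system — 2 states:
  t0 = rec X. c.(d.X)\{a,c,d} has moves =c=> t1
  t1 = (d.(rec X. c.(d.X)\{a,c,d}))\{a,c,d} has moves ·
Run σ = ⟨d⟩ on P: start {s0}
  after d @ step 1: {s1}
  — P admits the full trace.
Run σ = ⟨d⟩ on Q: start {t0}
  after d @ step 1: no successor for Q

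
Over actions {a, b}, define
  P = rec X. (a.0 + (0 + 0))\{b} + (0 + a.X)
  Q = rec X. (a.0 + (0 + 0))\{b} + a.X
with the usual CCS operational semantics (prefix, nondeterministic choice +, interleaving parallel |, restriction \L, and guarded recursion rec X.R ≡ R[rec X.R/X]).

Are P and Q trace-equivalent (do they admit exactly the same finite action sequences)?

YES

Reachable graph of P (2 states):
  u0 = rec X. (a.0 + (0 + 0))\{b} + (0 + a.X) | --a--▸ u0, --a--▸ u1
  u1 = 0\{b} | (no moves)
Reachable graph of Q (2 states):
  v0 = rec X. (a.0 + (0 + 0))\{b} + a.X | --a--▸ v0, --a--▸ v1
  v1 = 0\{b} | (no moves)
Bisimilarity quotient blocks:
  B0 = {u0, v0}
  B1 = {u1, v1}
u0 ∈ B0, v0 ∈ B0 → same block
Bisimilar ⇒ trace-equivalent.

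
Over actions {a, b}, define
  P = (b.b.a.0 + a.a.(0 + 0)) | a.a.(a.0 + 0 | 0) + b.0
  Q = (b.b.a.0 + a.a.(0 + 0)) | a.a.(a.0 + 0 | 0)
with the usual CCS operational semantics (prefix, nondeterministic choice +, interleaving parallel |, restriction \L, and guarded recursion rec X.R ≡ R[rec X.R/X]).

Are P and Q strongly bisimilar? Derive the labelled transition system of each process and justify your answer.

not bisimilar

Reachable graph of P (25 states):
  u0 = (b.b.a.0 + a.a.(0 + 0)) | a.a.(a.0 + 0 | 0) + b.0 → -a-> u1, -a-> u2, -b-> u3, -b-> u4
  u1 = (b.b.a.0 + a.a.(0 + 0)) | a.(a.0 + 0 | 0) → -a-> u5, -a-> u6, -b-> u7
  u2 = a.(0 + 0) | a.a.(a.0 + 0 | 0) → -a-> u6, -a-> u8
  u3 = 0 → stopped
  u4 = b.a.0 | a.a.(a.0 + 0 | 0) → -a-> u7, -b-> u9
  u5 = (b.b.a.0 + a.a.(0 + 0)) | (a.0 + 0 | 0) → -a-> u10, -a-> u11, -b-> u12
  u6 = a.(0 + 0) | a.(a.0 + 0 | 0) → -a-> u11, -a-> u13
  u7 = b.a.0 | a.(a.0 + 0 | 0) → -a-> u12, -b-> u14
  u8 = (0 + 0) | a.a.(a.0 + 0 | 0) → -a-> u13
  u9 = a.0 | a.a.(a.0 + 0 | 0) → -a-> u14, -a-> u15
  u10 = (b.b.a.0 + a.a.(0 + 0)) | 0 → -a-> u16, -b-> u17
  u11 = a.(0 + 0) | (a.0 + 0 | 0) → -a-> u16, -a-> u18
  u12 = b.a.0 | (a.0 + 0 | 0) → -a-> u17, -b-> u19
  u13 = (0 + 0) | a.(a.0 + 0 | 0) → -a-> u18
  u14 = a.0 | a.(a.0 + 0 | 0) → -a-> u19, -a-> u20
  u15 = 0 | a.a.(a.0 + 0 | 0) → -a-> u20
  u16 = a.(0 + 0) | 0 → -a-> u21
  u17 = b.a.0 | 0 → -b-> u22
  u18 = (0 + 0) | (a.0 + 0 | 0) → -a-> u21
  u19 = a.0 | (a.0 + 0 | 0) → -a-> u22, -a-> u23
  u20 = 0 | a.(a.0 + 0 | 0) → -a-> u23
  u21 = (0 + 0) | 0 → stopped
  u22 = a.0 | 0 → -a-> u24
  u23 = 0 | (a.0 + 0 | 0) → -a-> u24
  u24 = 0 | 0 → stopped
Reachable graph of Q (24 states):
  v0 = (b.b.a.0 + a.a.(0 + 0)) | a.a.(a.0 + 0 | 0) → -a-> v1, -a-> v2, -b-> v3
  v1 = (b.b.a.0 + a.a.(0 + 0)) | a.(a.0 + 0 | 0) → -a-> v4, -a-> v5, -b-> v6
  v2 = a.(0 + 0) | a.a.(a.0 + 0 | 0) → -a-> v5, -a-> v7
  v3 = b.a.0 | a.a.(a.0 + 0 | 0) → -a-> v6, -b-> v8
  v4 = (b.b.a.0 + a.a.(0 + 0)) | (a.0 + 0 | 0) → -a-> v10, -a-> v9, -b-> v11
  v5 = a.(0 + 0) | a.(a.0 + 0 | 0) → -a-> v10, -a-> v12
  v6 = b.a.0 | a.(a.0 + 0 | 0) → -a-> v11, -b-> v13
  v7 = (0 + 0) | a.a.(a.0 + 0 | 0) → -a-> v12
  v8 = a.0 | a.a.(a.0 + 0 | 0) → -a-> v13, -a-> v14
  v9 = (b.b.a.0 + a.a.(0 + 0)) | 0 → -a-> v15, -b-> v16
  v10 = a.(0 + 0) | (a.0 + 0 | 0) → -a-> v15, -a-> v17
  v11 = b.a.0 | (a.0 + 0 | 0) → -a-> v16, -b-> v18
  v12 = (0 + 0) | a.(a.0 + 0 | 0) → -a-> v17
  v13 = a.0 | a.(a.0 + 0 | 0) → -a-> v18, -a-> v19
  v14 = 0 | a.a.(a.0 + 0 | 0) → -a-> v19
  v15 = a.(0 + 0) | 0 → -a-> v20
  v16 = b.a.0 | 0 → -b-> v21
  v17 = (0 + 0) | (a.0 + 0 | 0) → -a-> v20
  v18 = a.0 | (a.0 + 0 | 0) → -a-> v21, -a-> v22
  v19 = 0 | a.(a.0 + 0 | 0) → -a-> v22
  v20 = (0 + 0) | 0 → stopped
  v21 = a.0 | 0 → -a-> v23
  v22 = 0 | (a.0 + 0 | 0) → -a-> v23
  v23 = 0 | 0 → stopped
Bisimilarity quotient blocks:
  B0 = {u0}
  B1 = {u1, v1}
  B2 = {u7, v6}
  B3 = {u12, v11}
  B4 = {u17, v16}
  B5 = {u16, u18, u22, u23, v15, v17, v21, v22}
  B6 = {u21, u24, u3, v20, v23}
  B7 = {u11, u13, u19, u20, v10, v12, v18, v19}
  B8 = {u14, u15, u6, u8, v13, v14, v5, v7}
  B9 = {u5, v4}
  B10 = {u10, v9}
  B11 = {u2, u9, v2, v8}
  B12 = {u4, v3}
  B13 = {v0}
u0 ∈ B0, v0 ∈ B13 → different blocks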